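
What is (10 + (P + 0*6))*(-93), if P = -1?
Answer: -837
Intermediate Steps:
(10 + (P + 0*6))*(-93) = (10 + (-1 + 0*6))*(-93) = (10 + (-1 + 0))*(-93) = (10 - 1)*(-93) = 9*(-93) = -837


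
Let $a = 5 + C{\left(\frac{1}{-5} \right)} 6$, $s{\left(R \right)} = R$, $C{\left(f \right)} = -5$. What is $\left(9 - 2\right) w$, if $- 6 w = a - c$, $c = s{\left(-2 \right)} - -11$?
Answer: $\frac{119}{3} \approx 39.667$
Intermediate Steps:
$a = -25$ ($a = 5 - 30 = -25$)
$c = 9$ ($c = -2 - -11 = -2 + 11 = 9$)
$w = \frac{17}{3}$ ($w = - \frac{-25 - 9}{6} = \left(- \frac{1}{6}\right) \left(-34\right) = \frac{17}{3} \approx 5.6667$)
$\left(9 - 2\right) w = \left(9 - 2\right) \frac{17}{3} = 7 \cdot \frac{17}{3} = \frac{119}{3}$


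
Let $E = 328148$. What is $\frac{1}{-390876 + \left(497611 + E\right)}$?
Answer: $\frac{1}{434883} \approx 2.2995 \cdot 10^{-6}$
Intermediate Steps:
$\frac{1}{-390876 + \left(497611 + E\right)} = \frac{1}{-390876 + \left(497611 + 328148\right)} = \frac{1}{-390876 + 825759} = \frac{1}{434883}$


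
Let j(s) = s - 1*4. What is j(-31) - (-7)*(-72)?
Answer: -539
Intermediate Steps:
j(s) = -4 + s (j(s) = s - 4 = -4 + s)
j(-31) - (-7)*(-72) = (-4 - 31) - (-7)*(-72) = -35 - 1*504 = -35 - 504 = -539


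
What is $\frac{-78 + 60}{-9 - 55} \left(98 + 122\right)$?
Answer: $\frac{495}{8} \approx 61.875$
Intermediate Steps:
$\frac{-78 + 60}{-9 - 55} \left(98 + 122\right) = - \frac{18}{-64} \cdot 220 = \left(-18\right) \left(- \frac{1}{64}\right) 220 = \frac{9}{32} \cdot 220 = \frac{495}{8}$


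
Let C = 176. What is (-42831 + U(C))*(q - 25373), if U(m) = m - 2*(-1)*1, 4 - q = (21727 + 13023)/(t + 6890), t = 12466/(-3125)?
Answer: 11644666207043519/10759392 ≈ 1.0823e+9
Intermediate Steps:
t = -12466/3125 (t = 12466*(-1/3125) = -12466/3125 ≈ -3.9891)
q = -11259307/10759392 (q = 4 - (21727 + 13023)/(-12466/3125 + 6890) = 4 - 34750/21518784/3125 = 4 - 34750*3125/21518784 = 4 - 1*54296875/10759392 = 4 - 54296875/10759392 = -11259307/10759392 ≈ -1.0465)
U(m) = 2 + m (U(m) = m + 2*1 = m + 2 = 2 + m)
(-42831 + U(C))*(q - 25373) = (-42831 + (2 + 176))*(-11259307/10759392 - 25373) = (-42831 + 178)*(-273009312523/10759392) = -42653*(-273009312523/10759392) = 11644666207043519/10759392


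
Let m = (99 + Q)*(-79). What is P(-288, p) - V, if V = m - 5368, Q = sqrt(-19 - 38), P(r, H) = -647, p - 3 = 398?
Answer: 12542 + 79*I*sqrt(57) ≈ 12542.0 + 596.44*I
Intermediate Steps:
p = 401 (p = 3 + 398 = 401)
Q = I*sqrt(57) (Q = sqrt(-57) = I*sqrt(57) ≈ 7.5498*I)
m = -7821 - 79*I*sqrt(57) (m = (99 + I*sqrt(57))*(-79) = -7821 - 79*I*sqrt(57) ≈ -7821.0 - 596.44*I)
V = -13189 - 79*I*sqrt(57) (V = (-7821 - 79*I*sqrt(57)) - 5368 = -13189 - 79*I*sqrt(57) ≈ -13189.0 - 596.44*I)
P(-288, p) - V = -647 - (-13189 - 79*I*sqrt(57)) = -647 + (13189 + 79*I*sqrt(57)) = 12542 + 79*I*sqrt(57)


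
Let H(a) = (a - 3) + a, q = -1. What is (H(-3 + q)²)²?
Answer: 14641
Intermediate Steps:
H(a) = -3 + 2*a (H(a) = (-3 + a) + a = -3 + 2*a)
(H(-3 + q)²)² = ((-3 + 2*(-3 - 1))²)² = ((-3 + 2*(-4))²)² = ((-3 - 8)²)² = ((-11)²)² = 121² = 14641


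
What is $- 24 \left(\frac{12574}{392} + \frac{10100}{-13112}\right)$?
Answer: $- \frac{60341658}{80311} \approx -751.35$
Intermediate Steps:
$- 24 \left(\frac{12574}{392} + \frac{10100}{-13112}\right) = - 24 \left(12574 \cdot \frac{1}{392} + 10100 \left(- \frac{1}{13112}\right)\right) = - 24 \left(\frac{6287}{196} - \frac{2525}{3278}\right) = \left(-24\right) \frac{10056943}{321244} = - \frac{60341658}{80311}$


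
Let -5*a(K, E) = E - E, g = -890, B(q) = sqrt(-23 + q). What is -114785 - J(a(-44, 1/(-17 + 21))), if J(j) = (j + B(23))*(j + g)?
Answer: -114785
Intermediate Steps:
a(K, E) = 0 (a(K, E) = -(E - E)/5 = -1/5*0 = 0)
J(j) = j*(-890 + j) (J(j) = (j + sqrt(-23 + 23))*(j - 890) = (j + sqrt(0))*(-890 + j) = (j + 0)*(-890 + j) = j*(-890 + j))
-114785 - J(a(-44, 1/(-17 + 21))) = -114785 - 0*(-890 + 0) = -114785 - 0*(-890) = -114785 - 1*0 = -114785 + 0 = -114785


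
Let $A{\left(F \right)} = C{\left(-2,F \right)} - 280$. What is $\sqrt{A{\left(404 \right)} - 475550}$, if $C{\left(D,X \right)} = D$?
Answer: $2 i \sqrt{118958} \approx 689.81 i$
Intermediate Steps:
$A{\left(F \right)} = -282$ ($A{\left(F \right)} = -2 - 280 = -282$)
$\sqrt{A{\left(404 \right)} - 475550} = \sqrt{-282 - 475550} = \sqrt{-475832} = 2 i \sqrt{118958}$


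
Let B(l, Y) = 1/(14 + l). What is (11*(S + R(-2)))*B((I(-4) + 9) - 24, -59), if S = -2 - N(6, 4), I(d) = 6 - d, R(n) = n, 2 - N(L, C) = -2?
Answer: -88/9 ≈ -9.7778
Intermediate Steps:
N(L, C) = 4 (N(L, C) = 2 - 1*(-2) = 2 + 2 = 4)
S = -6 (S = -2 - 1*4 = -2 - 4 = -6)
(11*(S + R(-2)))*B((I(-4) + 9) - 24, -59) = (11*(-6 - 2))/(14 + (((6 - 1*(-4)) + 9) - 24)) = (11*(-8))/(14 + (((6 + 4) + 9) - 24)) = -88/(14 + ((10 + 9) - 24)) = -88/(14 + (19 - 24)) = -88/(14 - 5) = -88/9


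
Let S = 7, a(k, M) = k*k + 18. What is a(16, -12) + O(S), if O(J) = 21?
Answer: 295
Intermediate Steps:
a(k, M) = 18 + k² (a(k, M) = k² + 18 = 18 + k²)
a(16, -12) + O(S) = (18 + 16²) + 21 = (18 + 256) + 21 = 274 + 21 = 295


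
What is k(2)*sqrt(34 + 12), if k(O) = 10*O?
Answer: 20*sqrt(46) ≈ 135.65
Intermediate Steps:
k(2)*sqrt(34 + 12) = (10*2)*sqrt(34 + 12) = 20*sqrt(46)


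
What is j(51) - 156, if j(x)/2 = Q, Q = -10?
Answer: -176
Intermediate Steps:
j(x) = -20 (j(x) = 2*(-10) = -20)
j(51) - 156 = -20 - 156 = -176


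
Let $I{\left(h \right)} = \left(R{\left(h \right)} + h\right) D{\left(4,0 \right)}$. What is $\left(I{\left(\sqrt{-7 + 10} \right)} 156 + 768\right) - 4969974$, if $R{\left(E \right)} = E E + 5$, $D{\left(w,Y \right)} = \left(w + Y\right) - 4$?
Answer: $-4969206$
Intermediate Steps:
$D{\left(w,Y \right)} = -4 + Y + w$ ($D{\left(w,Y \right)} = \left(Y + w\right) - 4 = -4 + Y + w$)
$R{\left(E \right)} = 5 + E^{2}$ ($R{\left(E \right)} = E^{2} + 5 = 5 + E^{2}$)
$I{\left(h \right)} = 0$ ($I{\left(h \right)} = \left(\left(5 + h^{2}\right) + h\right) \left(-4 + 0 + 4\right) = \left(5 + h + h^{2}\right) 0 = 0$)
$\left(I{\left(\sqrt{-7 + 10} \right)} 156 + 768\right) - 4969974 = \left(0 \cdot 156 + 768\right) - 4969974 = \left(0 + 768\right) - 4969974 = 768 - 4969974 = -4969206$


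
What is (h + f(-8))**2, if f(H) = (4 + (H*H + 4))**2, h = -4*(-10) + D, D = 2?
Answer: 27311076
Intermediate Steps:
h = 42 (h = -4*(-10) + 2 = 40 + 2 = 42)
f(H) = (8 + H**2)**2 (f(H) = (4 + (H**2 + 4))**2 = (4 + (4 + H**2))**2 = (8 + H**2)**2)
(h + f(-8))**2 = (42 + (8 + (-8)**2)**2)**2 = (42 + (8 + 64)**2)**2 = (42 + 72**2)**2 = (42 + 5184)**2 = 5226**2 = 27311076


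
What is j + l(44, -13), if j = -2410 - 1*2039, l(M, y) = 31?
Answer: -4418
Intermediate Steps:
j = -4449 (j = -2410 - 2039 = -4449)
j + l(44, -13) = -4449 + 31 = -4418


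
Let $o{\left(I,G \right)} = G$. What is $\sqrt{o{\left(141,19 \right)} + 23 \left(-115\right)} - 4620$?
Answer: $-4620 + i \sqrt{2626} \approx -4620.0 + 51.245 i$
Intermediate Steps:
$\sqrt{o{\left(141,19 \right)} + 23 \left(-115\right)} - 4620 = \sqrt{19 + 23 \left(-115\right)} - 4620 = \sqrt{19 - 2645} - 4620 = \sqrt{-2626} - 4620 = i \sqrt{2626} - 4620 = -4620 + i \sqrt{2626}$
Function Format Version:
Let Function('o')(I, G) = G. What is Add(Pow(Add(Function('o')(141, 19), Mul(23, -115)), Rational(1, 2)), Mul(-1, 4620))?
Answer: Add(-4620, Mul(I, Pow(2626, Rational(1, 2)))) ≈ Add(-4620.0, Mul(51.245, I))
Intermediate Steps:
Add(Pow(Add(Function('o')(141, 19), Mul(23, -115)), Rational(1, 2)), Mul(-1, 4620)) = Add(Pow(Add(19, Mul(23, -115)), Rational(1, 2)), Mul(-1, 4620)) = Add(Pow(Add(19, -2645), Rational(1, 2)), -4620) = Add(Pow(-2626, Rational(1, 2)), -4620) = Add(Mul(I, Pow(2626, Rational(1, 2))), -4620) = Add(-4620, Mul(I, Pow(2626, Rational(1, 2))))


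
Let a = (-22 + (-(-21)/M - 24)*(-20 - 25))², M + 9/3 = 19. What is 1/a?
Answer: 256/255456289 ≈ 1.0021e-6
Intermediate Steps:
M = 16 (M = -3 + 19 = 16)
a = 255456289/256 (a = (-22 + (-(-21)/16 - 24)*(-20 - 25))² = (-22 + (-(-21)/16 - 24)*(-45))² = (-22 + (-1*(-21/16) - 24)*(-45))² = (-22 + (21/16 - 24)*(-45))² = (-22 - 363/16*(-45))² = (-22 + 16335/16)² = (15983/16)² = 255456289/256 ≈ 9.9788e+5)
1/a = 1/(255456289/256) = 256/255456289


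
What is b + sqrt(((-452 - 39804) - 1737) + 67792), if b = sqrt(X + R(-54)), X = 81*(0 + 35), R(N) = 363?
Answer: sqrt(3198) + sqrt(25799) ≈ 217.17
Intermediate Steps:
X = 2835 (X = 81*35 = 2835)
b = sqrt(3198) (b = sqrt(2835 + 363) = sqrt(3198) ≈ 56.551)
b + sqrt(((-452 - 39804) - 1737) + 67792) = sqrt(3198) + sqrt(((-452 - 39804) - 1737) + 67792) = sqrt(3198) + sqrt((-40256 - 1737) + 67792) = sqrt(3198) + sqrt(-41993 + 67792) = sqrt(3198) + sqrt(25799)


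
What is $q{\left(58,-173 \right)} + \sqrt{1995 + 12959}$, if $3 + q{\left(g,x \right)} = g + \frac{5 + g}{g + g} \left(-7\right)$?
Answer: $\frac{5939}{116} + \sqrt{14954} \approx 173.48$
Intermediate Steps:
$q{\left(g,x \right)} = -3 + g - \frac{7 \left(5 + g\right)}{2 g}$ ($q{\left(g,x \right)} = -3 + \left(g + \frac{5 + g}{g + g} \left(-7\right)\right) = -3 + \left(g + \frac{5 + g}{2 g} \left(-7\right)\right) = -3 + \left(g - \frac{7 \left(5 + g\right)}{2 g}\right) = -3 + g - \frac{7 \left(5 + g\right)}{2 g}$)
$q{\left(58,-173 \right)} + \sqrt{1995 + 12959} = \left(- \frac{13}{2} + 58 - \frac{35}{2 \cdot 58}\right) + \sqrt{1995 + 12959} = \left(- \frac{13}{2} + 58 - \frac{35}{116}\right) + \sqrt{14954} = \frac{5939}{116} + \sqrt{14954}$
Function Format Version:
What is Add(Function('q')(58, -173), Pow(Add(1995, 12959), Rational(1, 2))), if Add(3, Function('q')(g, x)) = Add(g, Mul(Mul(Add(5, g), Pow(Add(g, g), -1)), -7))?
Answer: Add(Rational(5939, 116), Pow(14954, Rational(1, 2))) ≈ 173.48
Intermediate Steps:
Function('q')(g, x) = Add(-3, g, Mul(Rational(-7, 2), Pow(g, -1), Add(5, g))) (Function('q')(g, x) = Add(-3, Add(g, Mul(Mul(Add(5, g), Pow(Add(g, g), -1)), -7))) = Add(-3, Add(g, Mul(Mul(Add(5, g), Pow(Mul(2, g), -1)), -7))) = Add(-3, Add(g, Mul(Mul(Add(5, g), Mul(Rational(1, 2), Pow(g, -1))), -7))) = Add(-3, Add(g, Mul(Mul(Rational(1, 2), Pow(g, -1), Add(5, g)), -7))) = Add(-3, Add(g, Mul(Rational(-7, 2), Pow(g, -1), Add(5, g)))) = Add(-3, g, Mul(Rational(-7, 2), Pow(g, -1), Add(5, g))))
Add(Function('q')(58, -173), Pow(Add(1995, 12959), Rational(1, 2))) = Add(Add(Rational(-13, 2), 58, Mul(Rational(-35, 2), Pow(58, -1))), Pow(Add(1995, 12959), Rational(1, 2))) = Add(Add(Rational(-13, 2), 58, Mul(Rational(-35, 2), Rational(1, 58))), Pow(14954, Rational(1, 2))) = Add(Add(Rational(-13, 2), 58, Rational(-35, 116)), Pow(14954, Rational(1, 2))) = Add(Rational(5939, 116), Pow(14954, Rational(1, 2)))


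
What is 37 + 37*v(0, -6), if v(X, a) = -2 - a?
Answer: 185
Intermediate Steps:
37 + 37*v(0, -6) = 37 + 37*(-2 - 1*(-6)) = 37 + 37*(-2 + 6) = 37 + 37*4 = 37 + 148 = 185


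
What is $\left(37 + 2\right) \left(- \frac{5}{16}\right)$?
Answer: $- \frac{195}{16} \approx -12.188$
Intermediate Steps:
$\left(37 + 2\right) \left(- \frac{5}{16}\right) = 39 \left(\left(-5\right) \frac{1}{16}\right) = 39 \left(- \frac{5}{16}\right) = - \frac{195}{16}$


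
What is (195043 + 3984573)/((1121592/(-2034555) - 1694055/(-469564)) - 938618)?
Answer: -1331003987116845440/298903112686813241 ≈ -4.4530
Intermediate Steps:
(195043 + 3984573)/((1121592/(-2034555) - 1694055/(-469564)) - 938618) = 4179616/((1121592*(-1/2034555) - 1694055*(-1/469564)) - 938618) = 4179616/((-373864/678185 + 1694055/469564) - 938618) = 4179616/(973329614879/318451261340 - 938618) = 4179616/(-298903112686813241/318451261340) = 4179616*(-318451261340/298903112686813241) = -1331003987116845440/298903112686813241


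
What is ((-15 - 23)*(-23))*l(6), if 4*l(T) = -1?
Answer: -437/2 ≈ -218.50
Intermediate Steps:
l(T) = -¼ (l(T) = (¼)*(-1) = -¼)
((-15 - 23)*(-23))*l(6) = ((-15 - 23)*(-23))*(-¼) = -38*(-23)*(-¼) = 874*(-¼) = -437/2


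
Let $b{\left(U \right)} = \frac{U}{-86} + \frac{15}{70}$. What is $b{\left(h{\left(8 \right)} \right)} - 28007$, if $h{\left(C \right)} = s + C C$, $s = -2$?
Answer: $- \frac{16860519}{602} \approx -28008.0$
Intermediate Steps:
$h{\left(C \right)} = -2 + C^{2}$ ($h{\left(C \right)} = -2 + C C = -2 + C^{2}$)
$b{\left(U \right)} = \frac{3}{14} - \frac{U}{86}$ ($b{\left(U \right)} = U \left(- \frac{1}{86}\right) + 15 \cdot \frac{1}{70} = - \frac{U}{86} + \frac{3}{14} = \frac{3}{14} - \frac{U}{86}$)
$b{\left(h{\left(8 \right)} \right)} - 28007 = \left(\frac{3}{14} - \frac{-2 + 8^{2}}{86}\right) - 28007 = \left(\frac{3}{14} - \frac{-2 + 64}{86}\right) - 28007 = \left(\frac{3}{14} - \frac{31}{43}\right) - 28007 = - \frac{305}{602} - 28007 = - \frac{16860519}{602}$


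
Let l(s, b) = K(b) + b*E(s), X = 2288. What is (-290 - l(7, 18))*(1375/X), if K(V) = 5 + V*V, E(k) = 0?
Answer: -77375/208 ≈ -372.00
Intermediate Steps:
K(V) = 5 + V**2
l(s, b) = 5 + b**2 (l(s, b) = (5 + b**2) + b*0 = (5 + b**2) + 0 = 5 + b**2)
(-290 - l(7, 18))*(1375/X) = (-290 - (5 + 18**2))*(1375/2288) = (-290 - (5 + 324))*(1375*(1/2288)) = (-290 - 1*329)*(125/208) = (-290 - 329)*(125/208) = -619*125/208 = -77375/208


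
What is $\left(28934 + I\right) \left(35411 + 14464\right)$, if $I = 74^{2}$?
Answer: $1716198750$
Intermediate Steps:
$I = 5476$
$\left(28934 + I\right) \left(35411 + 14464\right) = \left(28934 + 5476\right) \left(35411 + 14464\right) = 34410 \cdot 49875 = 1716198750$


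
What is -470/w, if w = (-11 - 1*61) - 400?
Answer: 235/236 ≈ 0.99576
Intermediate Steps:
w = -472 (w = (-11 - 61) - 400 = -72 - 400 = -472)
-470/w = -470/(-472) = -470*(-1/472) = 235/236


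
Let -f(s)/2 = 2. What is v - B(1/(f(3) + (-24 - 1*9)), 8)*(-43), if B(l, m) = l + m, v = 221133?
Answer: 8194606/37 ≈ 2.2148e+5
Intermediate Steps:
f(s) = -4 (f(s) = -2*2 = -4)
v - B(1/(f(3) + (-24 - 1*9)), 8)*(-43) = 221133 - (1/(-4 + (-24 - 1*9)) + 8)*(-43) = 221133 - (1/(-4 + (-24 - 9)) + 8)*(-43) = 221133 - (1/(-4 - 33) + 8)*(-43) = 221133 - (1/(-37) + 8)*(-43) = 221133 - (-1/37 + 8)*(-43) = 221133 - 295*(-43)/37 = 221133 - 1*(-12685/37) = 221133 + 12685/37 = 8194606/37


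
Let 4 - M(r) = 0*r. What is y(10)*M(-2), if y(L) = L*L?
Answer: 400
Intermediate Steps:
y(L) = L²
M(r) = 4 (M(r) = 4 - 0*r = 4 - 1*0 = 4 + 0 = 4)
y(10)*M(-2) = 10²*4 = 100*4 = 400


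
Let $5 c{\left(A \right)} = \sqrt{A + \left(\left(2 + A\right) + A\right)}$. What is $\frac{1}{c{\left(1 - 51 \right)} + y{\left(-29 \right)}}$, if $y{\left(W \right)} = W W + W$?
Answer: $\frac{5075}{4120937} - \frac{5 i \sqrt{37}}{8241874} \approx 0.0012315 - 3.6902 \cdot 10^{-6} i$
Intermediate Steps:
$y{\left(W \right)} = W + W^{2}$ ($y{\left(W \right)} = W^{2} + W = W + W^{2}$)
$c{\left(A \right)} = \frac{\sqrt{2 + 3 A}}{5}$ ($c{\left(A \right)} = \frac{\sqrt{A + \left(\left(2 + A\right) + A\right)}}{5} = \frac{\sqrt{A + \left(2 + 2 A\right)}}{5} = \frac{\sqrt{2 + 3 A}}{5}$)
$\frac{1}{c{\left(1 - 51 \right)} + y{\left(-29 \right)}} = \frac{1}{\frac{\sqrt{2 + 3 \left(1 - 51\right)}}{5} - 29 \left(1 - 29\right)} = \frac{1}{\frac{\sqrt{2 + 3 \left(1 - 51\right)}}{5} - -812} = \frac{1}{\frac{\sqrt{2 + 3 \left(-50\right)}}{5} + 812} = \frac{1}{\frac{\sqrt{2 - 150}}{5} + 812} = \frac{1}{\frac{\sqrt{-148}}{5} + 812} = \frac{1}{\frac{2 i \sqrt{37}}{5} + 812} = \frac{1}{812 + \frac{2 i \sqrt{37}}{5}}$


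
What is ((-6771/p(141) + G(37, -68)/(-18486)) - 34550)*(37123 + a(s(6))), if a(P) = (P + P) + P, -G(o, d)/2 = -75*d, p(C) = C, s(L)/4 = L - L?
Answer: -185984587938341/144807 ≈ -1.2844e+9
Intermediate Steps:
s(L) = 0 (s(L) = 4*(L - L) = 4*0 = 0)
G(o, d) = 150*d (G(o, d) = -(-150)*d = 150*d)
a(P) = 3*P (a(P) = 2*P + P = 3*P)
((-6771/p(141) + G(37, -68)/(-18486)) - 34550)*(37123 + a(s(6))) = ((-6771/141 + (150*(-68))/(-18486)) - 34550)*(37123 + 3*0) = ((-6771*1/141 - 10200*(-1/18486)) - 34550)*(37123 + 0) = ((-2257/47 + 1700/3081) - 34550)*37123 = (-6873917/144807 - 34550)*37123 = -5009955767/144807*37123 = -185984587938341/144807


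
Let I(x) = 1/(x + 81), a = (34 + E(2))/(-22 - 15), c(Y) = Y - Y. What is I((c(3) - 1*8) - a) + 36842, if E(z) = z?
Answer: 100836591/2737 ≈ 36842.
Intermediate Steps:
c(Y) = 0
a = -36/37 (a = (34 + 2)/(-22 - 15) = 36/(-37) = 36*(-1/37) = -36/37 ≈ -0.97297)
I(x) = 1/(81 + x)
I((c(3) - 1*8) - a) + 36842 = 1/(81 + ((0 - 1*8) - 1*(-36/37))) + 36842 = 1/(81 + ((0 - 8) + 36/37)) + 36842 = 1/(81 + (-8 + 36/37)) + 36842 = 1/(81 - 260/37) + 36842 = 1/(2737/37) + 36842 = 37/2737 + 36842 = 100836591/2737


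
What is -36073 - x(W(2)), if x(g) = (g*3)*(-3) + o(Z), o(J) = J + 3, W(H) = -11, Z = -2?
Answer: -36173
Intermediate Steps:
o(J) = 3 + J
x(g) = 1 - 9*g (x(g) = (g*3)*(-3) + (3 - 2) = (3*g)*(-3) + 1 = -9*g + 1 = 1 - 9*g)
-36073 - x(W(2)) = -36073 - (1 - 9*(-11)) = -36073 - (1 + 99) = -36073 - 1*100 = -36073 - 100 = -36173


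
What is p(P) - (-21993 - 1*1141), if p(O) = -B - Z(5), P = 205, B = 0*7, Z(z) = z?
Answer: 23129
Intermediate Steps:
B = 0
p(O) = -5 (p(O) = -1*0 - 1*5 = 0 - 5 = -5)
p(P) - (-21993 - 1*1141) = -5 - (-21993 - 1*1141) = -5 - (-21993 - 1141) = -5 - 1*(-23134) = -5 + 23134 = 23129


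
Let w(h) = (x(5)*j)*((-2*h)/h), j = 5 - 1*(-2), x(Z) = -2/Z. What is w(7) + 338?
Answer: 1718/5 ≈ 343.60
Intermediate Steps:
j = 7 (j = 5 + 2 = 7)
w(h) = 28/5 (w(h) = (-2/5*7)*((-2*h)/h) = (-2*⅕*7)*(-2) = -⅖*7*(-2) = -14/5*(-2) = 28/5)
w(7) + 338 = 28/5 + 338 = 1718/5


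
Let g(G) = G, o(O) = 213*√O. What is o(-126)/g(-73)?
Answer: -639*I*√14/73 ≈ -32.752*I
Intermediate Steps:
o(-126)/g(-73) = (213*√(-126))/(-73) = (213*(3*I*√14))*(-1/73) = (639*I*√14)*(-1/73) = -639*I*√14/73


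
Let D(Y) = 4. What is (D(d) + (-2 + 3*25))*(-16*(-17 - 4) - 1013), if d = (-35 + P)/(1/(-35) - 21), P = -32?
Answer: -52129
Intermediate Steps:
d = 2345/736 (d = (-35 - 32)/(1/(-35) - 21) = -67/(-1/35 - 21) = -67/(-736/35) = -67*(-35/736) = 2345/736 ≈ 3.1861)
(D(d) + (-2 + 3*25))*(-16*(-17 - 4) - 1013) = (4 + (-2 + 3*25))*(-16*(-17 - 4) - 1013) = (4 + (-2 + 75))*(-16*(-21) - 1013) = (4 + 73)*(336 - 1013) = 77*(-677) = -52129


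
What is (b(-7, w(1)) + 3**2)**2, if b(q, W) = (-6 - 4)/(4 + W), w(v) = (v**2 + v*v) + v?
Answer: 2809/49 ≈ 57.327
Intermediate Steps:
w(v) = v + 2*v**2 (w(v) = (v**2 + v**2) + v = 2*v**2 + v = v + 2*v**2)
b(q, W) = -10/(4 + W)
(b(-7, w(1)) + 3**2)**2 = (-10/(4 + 1*(1 + 2*1)) + 3**2)**2 = (-10/(4 + 1*(1 + 2)) + 9)**2 = (-10/(4 + 1*3) + 9)**2 = (-10/(4 + 3) + 9)**2 = (-10/7 + 9)**2 = (53/7)**2 = 2809/49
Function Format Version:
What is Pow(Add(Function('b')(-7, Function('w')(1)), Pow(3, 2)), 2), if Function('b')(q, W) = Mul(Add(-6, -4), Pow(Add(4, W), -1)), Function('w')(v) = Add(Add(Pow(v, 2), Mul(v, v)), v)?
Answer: Rational(2809, 49) ≈ 57.327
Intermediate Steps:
Function('w')(v) = Add(v, Mul(2, Pow(v, 2))) (Function('w')(v) = Add(Add(Pow(v, 2), Pow(v, 2)), v) = Add(Mul(2, Pow(v, 2)), v) = Add(v, Mul(2, Pow(v, 2))))
Function('b')(q, W) = Mul(-10, Pow(Add(4, W), -1))
Pow(Add(Function('b')(-7, Function('w')(1)), Pow(3, 2)), 2) = Pow(Add(Mul(-10, Pow(Add(4, Mul(1, Add(1, Mul(2, 1)))), -1)), Pow(3, 2)), 2) = Pow(Add(Mul(-10, Pow(Add(4, Mul(1, Add(1, 2))), -1)), 9), 2) = Pow(Add(Mul(-10, Pow(Add(4, Mul(1, 3)), -1)), 9), 2) = Pow(Add(Mul(-10, Pow(Add(4, 3), -1)), 9), 2) = Pow(Add(Mul(-10, Pow(7, -1)), 9), 2) = Pow(Add(Mul(-10, Rational(1, 7)), 9), 2) = Pow(Add(Rational(-10, 7), 9), 2) = Pow(Rational(53, 7), 2) = Rational(2809, 49)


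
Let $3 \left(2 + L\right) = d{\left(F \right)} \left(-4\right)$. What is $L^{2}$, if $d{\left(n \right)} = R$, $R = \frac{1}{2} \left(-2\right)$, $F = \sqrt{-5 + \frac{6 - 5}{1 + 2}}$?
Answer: $\frac{4}{9} \approx 0.44444$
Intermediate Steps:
$F = \frac{i \sqrt{42}}{3}$ ($F = \sqrt{-5 + 1 \cdot \frac{1}{3}} = \sqrt{-5 + \frac{1}{3}} = \sqrt{- \frac{14}{3}} = \frac{i \sqrt{42}}{3} \approx 2.1602 i$)
$R = -1$ ($R = \frac{1}{2} \left(-2\right) = -1$)
$d{\left(n \right)} = -1$
$L = - \frac{2}{3}$ ($L = -2 + \frac{\left(-1\right) \left(-4\right)}{3} = -2 + \frac{1}{3} \cdot 4 = -2 + \frac{4}{3} = - \frac{2}{3} \approx -0.66667$)
$L^{2} = \left(- \frac{2}{3}\right)^{2} = \frac{4}{9}$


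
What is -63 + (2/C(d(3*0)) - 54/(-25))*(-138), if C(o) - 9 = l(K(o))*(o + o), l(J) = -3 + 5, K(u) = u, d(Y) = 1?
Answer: -124251/325 ≈ -382.31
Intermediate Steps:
l(J) = 2
C(o) = 9 + 4*o (C(o) = 9 + 2*(o + o) = 9 + 2*(2*o) = 9 + 4*o)
-63 + (2/C(d(3*0)) - 54/(-25))*(-138) = -63 + (2/(9 + 4*1) - 54/(-25))*(-138) = -63 + (2/(9 + 4) - 54*(-1/25))*(-138) = -63 + (2/13 + 54/25)*(-138) = -63 + (752/325)*(-138) = -63 - 103776/325 = -124251/325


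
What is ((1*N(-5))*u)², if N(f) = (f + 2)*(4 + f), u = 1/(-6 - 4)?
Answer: 9/100 ≈ 0.090000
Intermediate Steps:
u = -⅒ (u = 1/(-10) = -⅒ ≈ -0.10000)
N(f) = (2 + f)*(4 + f)
((1*N(-5))*u)² = ((1*(8 + (-5)² + 6*(-5)))*(-⅒))² = ((1*(8 + 25 - 30))*(-⅒))² = ((1*3)*(-⅒))² = (3*(-⅒))² = (-3/10)² = 9/100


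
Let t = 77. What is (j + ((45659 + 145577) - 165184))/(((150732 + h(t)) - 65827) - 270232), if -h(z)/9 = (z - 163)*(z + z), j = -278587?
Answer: 252535/66131 ≈ 3.8187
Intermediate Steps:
h(z) = -18*z*(-163 + z) (h(z) = -9*(z - 163)*(z + z) = -9*(-163 + z)*2*z = -18*z*(-163 + z))
(j + ((45659 + 145577) - 165184))/(((150732 + h(t)) - 65827) - 270232) = (-278587 + ((45659 + 145577) - 165184))/(((150732 + 18*77*(163 - 1*77)) - 65827) - 270232) = (-278587 + (191236 - 165184))/(((150732 + 18*77*(163 - 77)) - 65827) - 270232) = (-278587 + 26052)/(((150732 + 18*77*86) - 65827) - 270232) = -252535/(((150732 + 119196) - 65827) - 270232) = -252535/((269928 - 65827) - 270232) = -252535/(204101 - 270232) = -252535/(-66131) = -252535*(-1/66131) = 252535/66131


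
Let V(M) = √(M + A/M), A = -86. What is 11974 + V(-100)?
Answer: 11974 + I*√9914/10 ≈ 11974.0 + 9.9569*I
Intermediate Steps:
V(M) = √(M - 86/M)
11974 + V(-100) = 11974 + √(-100 - 86/(-100)) = 11974 + √(-100 - 86*(-1/100)) = 11974 + √(-100 + 43/50) = 11974 + √(-4957/50) = 11974 + I*√9914/10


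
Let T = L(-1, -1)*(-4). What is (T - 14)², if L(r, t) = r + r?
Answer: 36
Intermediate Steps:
L(r, t) = 2*r
T = 8 (T = (2*(-1))*(-4) = -2*(-4) = 8)
(T - 14)² = (8 - 14)² = (-6)² = 36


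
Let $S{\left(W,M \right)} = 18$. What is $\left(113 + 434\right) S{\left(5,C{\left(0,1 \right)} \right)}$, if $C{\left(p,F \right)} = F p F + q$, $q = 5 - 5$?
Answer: $9846$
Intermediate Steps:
$q = 0$ ($q = 5 - 5 = 0$)
$C{\left(p,F \right)} = p F^{2}$ ($C{\left(p,F \right)} = F p F + 0 = p F^{2} + 0 = p F^{2}$)
$\left(113 + 434\right) S{\left(5,C{\left(0,1 \right)} \right)} = \left(113 + 434\right) 18 = 547 \cdot 18 = 9846$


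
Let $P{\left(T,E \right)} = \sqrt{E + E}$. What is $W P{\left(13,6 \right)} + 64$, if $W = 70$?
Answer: $64 + 140 \sqrt{3} \approx 306.49$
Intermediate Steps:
$P{\left(T,E \right)} = \sqrt{2} \sqrt{E}$ ($P{\left(T,E \right)} = \sqrt{2 E} = \sqrt{2} \sqrt{E}$)
$W P{\left(13,6 \right)} + 64 = 70 \sqrt{2} \sqrt{6} + 64 = 70 \cdot 2 \sqrt{3} + 64 = 140 \sqrt{3} + 64 = 64 + 140 \sqrt{3}$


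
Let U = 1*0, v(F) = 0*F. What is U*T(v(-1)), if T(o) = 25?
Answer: 0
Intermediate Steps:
v(F) = 0
U = 0
U*T(v(-1)) = 0*25 = 0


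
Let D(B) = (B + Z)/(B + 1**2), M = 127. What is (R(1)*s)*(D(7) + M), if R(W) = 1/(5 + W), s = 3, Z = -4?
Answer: 1019/16 ≈ 63.688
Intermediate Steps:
D(B) = (-4 + B)/(1 + B) (D(B) = (B - 4)/(B + 1**2) = (-4 + B)/(B + 1) = (-4 + B)/(1 + B))
(R(1)*s)*(D(7) + M) = (3/(5 + 1))*((-4 + 7)/(1 + 7) + 127) = (3/6)*(3/8 + 127) = ((1/6)*3)*((1/8)*3 + 127) = (3/8 + 127)/2 = (1/2)*(1019/8) = 1019/16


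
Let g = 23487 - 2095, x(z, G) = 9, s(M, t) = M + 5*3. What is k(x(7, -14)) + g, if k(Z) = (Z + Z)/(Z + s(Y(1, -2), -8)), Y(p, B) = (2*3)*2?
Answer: 42785/2 ≈ 21393.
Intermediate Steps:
Y(p, B) = 12 (Y(p, B) = 6*2 = 12)
s(M, t) = 15 + M (s(M, t) = M + 15 = 15 + M)
k(Z) = 2*Z/(27 + Z) (k(Z) = (Z + Z)/(Z + (15 + 12)) = (2*Z)/(Z + 27) = (2*Z)/(27 + Z) = 2*Z/(27 + Z))
g = 21392
k(x(7, -14)) + g = 2*9/(27 + 9) + 21392 = 2*9/36 + 21392 = 2*9*(1/36) + 21392 = ½ + 21392 = 42785/2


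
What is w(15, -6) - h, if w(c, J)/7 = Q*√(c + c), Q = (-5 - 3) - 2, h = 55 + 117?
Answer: -172 - 70*√30 ≈ -555.41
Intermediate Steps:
h = 172
Q = -10 (Q = -8 - 2 = -10)
w(c, J) = -70*√2*√c (w(c, J) = 7*(-10*√(c + c)) = 7*(-10*√2*√c) = -70*√2*√c)
w(15, -6) - h = -70*√2*√15 - 1*172 = -70*√30 - 172 = -172 - 70*√30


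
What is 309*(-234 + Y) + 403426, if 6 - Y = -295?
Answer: 424129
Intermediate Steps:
Y = 301 (Y = 6 - 1*(-295) = 6 + 295 = 301)
309*(-234 + Y) + 403426 = 309*(-234 + 301) + 403426 = 309*67 + 403426 = 20703 + 403426 = 424129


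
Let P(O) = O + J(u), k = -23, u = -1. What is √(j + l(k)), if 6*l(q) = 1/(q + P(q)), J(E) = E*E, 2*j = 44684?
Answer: √180970170/90 ≈ 149.47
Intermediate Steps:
j = 22342 (j = (½)*44684 = 22342)
J(E) = E²
P(O) = 1 + O (P(O) = O + (-1)² = O + 1 = 1 + O)
l(q) = 1/(6*(1 + 2*q)) (l(q) = 1/(6*(q + (1 + q))) = 1/(6*(1 + 2*q)))
√(j + l(k)) = √(22342 + 1/(6*(1 + 2*(-23)))) = √(22342 + 1/(6*(1 - 46))) = √(22342 + (⅙)/(-45)) = √(22342 + (⅙)*(-1/45)) = √(22342 - 1/270) = √(6032339/270) = √180970170/90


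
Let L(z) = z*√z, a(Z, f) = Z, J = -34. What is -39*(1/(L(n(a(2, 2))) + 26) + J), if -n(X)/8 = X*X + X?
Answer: 73770177/55634 - 1872*I*√3/27817 ≈ 1326.0 - 0.11656*I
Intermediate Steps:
n(X) = -8*X - 8*X² (n(X) = -8*(X*X + X) = -8*(X² + X) = -8*(X + X²) = -8*X - 8*X²)
L(z) = z^(3/2)
-39*(1/(L(n(a(2, 2))) + 26) + J) = -39*(1/((-8*2*(1 + 2))^(3/2) + 26) - 34) = -39*(1/((-8*2*3)^(3/2) + 26) - 34) = -39*(1/((-48)^(3/2) + 26) - 34) = -39*(1/(-192*I*√3 + 26) - 34) = -39*(1/(26 - 192*I*√3) - 34) = -39*(-34 + 1/(26 - 192*I*√3)) = 1326 - 39/(26 - 192*I*√3)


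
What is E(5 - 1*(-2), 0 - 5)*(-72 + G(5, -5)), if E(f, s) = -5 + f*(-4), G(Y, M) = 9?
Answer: 2079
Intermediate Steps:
E(f, s) = -5 - 4*f
E(5 - 1*(-2), 0 - 5)*(-72 + G(5, -5)) = (-5 - 4*(5 - 1*(-2)))*(-72 + 9) = (-5 - 4*(5 + 2))*(-63) = (-5 - 4*7)*(-63) = (-5 - 28)*(-63) = -33*(-63) = 2079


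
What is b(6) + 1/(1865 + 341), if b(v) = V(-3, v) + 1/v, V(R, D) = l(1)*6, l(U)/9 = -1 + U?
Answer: 553/3309 ≈ 0.16712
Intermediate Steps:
l(U) = -9 + 9*U (l(U) = 9*(-1 + U) = -9 + 9*U)
V(R, D) = 0 (V(R, D) = (-9 + 9*1)*6 = (-9 + 9)*6 = 0*6 = 0)
b(v) = 1/v (b(v) = 0 + 1/v = 1/v)
b(6) + 1/(1865 + 341) = 1/6 + 1/(1865 + 341) = ⅙ + 1/2206 = 553/3309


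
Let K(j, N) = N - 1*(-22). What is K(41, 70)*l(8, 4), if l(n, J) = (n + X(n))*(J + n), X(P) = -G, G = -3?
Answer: 12144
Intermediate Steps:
K(j, N) = 22 + N (K(j, N) = N + 22 = 22 + N)
X(P) = 3 (X(P) = -1*(-3) = 3)
l(n, J) = (3 + n)*(J + n) (l(n, J) = (n + 3)*(J + n) = (3 + n)*(J + n))
K(41, 70)*l(8, 4) = (22 + 70)*(8² + 3*4 + 3*8 + 4*8) = 92*(64 + 12 + 24 + 32) = 92*132 = 12144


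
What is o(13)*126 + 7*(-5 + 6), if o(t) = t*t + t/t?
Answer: 21427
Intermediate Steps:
o(t) = 1 + t² (o(t) = t² + 1 = 1 + t²)
o(13)*126 + 7*(-5 + 6) = (1 + 13²)*126 + 7*(-5 + 6) = (1 + 169)*126 + 7*1 = 170*126 + 7 = 21420 + 7 = 21427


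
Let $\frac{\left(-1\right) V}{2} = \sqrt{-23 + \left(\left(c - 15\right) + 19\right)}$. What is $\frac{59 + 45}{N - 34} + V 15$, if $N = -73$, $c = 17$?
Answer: $- \frac{104}{107} - 30 i \sqrt{2} \approx -0.97196 - 42.426 i$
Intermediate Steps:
$V = - 2 i \sqrt{2}$ ($V = - 2 \sqrt{-23 + \left(\left(17 - 15\right) + 19\right)} = - 2 \sqrt{-23 + \left(2 + 19\right)} = - 2 \sqrt{-23 + 21} = - 2 \sqrt{-2} = - 2 i \sqrt{2} \approx - 2.8284 i$)
$\frac{59 + 45}{N - 34} + V 15 = \frac{59 + 45}{-73 - 34} + - 2 i \sqrt{2} \cdot 15 = \frac{104}{-107} - 30 i \sqrt{2} = 104 \left(- \frac{1}{107}\right) - 30 i \sqrt{2} = - \frac{104}{107} - 30 i \sqrt{2}$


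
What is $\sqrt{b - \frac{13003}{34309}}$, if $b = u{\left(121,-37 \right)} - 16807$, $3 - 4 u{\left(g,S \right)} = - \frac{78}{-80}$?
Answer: $\frac{i \sqrt{31653593027890790}}{1372360} \approx 129.64 i$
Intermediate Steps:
$u{\left(g,S \right)} = \frac{81}{160}$ ($u{\left(g,S \right)} = \frac{3}{4} - \frac{\left(-78\right) \frac{1}{-80}}{4} = \frac{3}{4} - \frac{\left(-78\right) \left(- \frac{1}{80}\right)}{4} = \frac{3}{4} - \frac{39}{160} = \frac{81}{160}$)
$b = - \frac{2689039}{160}$ ($b = \frac{81}{160} - 16807 = - \frac{2689039}{160} \approx -16807.0$)
$\sqrt{b - \frac{13003}{34309}} = \sqrt{- \frac{2689039}{160} - \frac{13003}{34309}} = \sqrt{- \frac{92260319531}{5489440}} = \frac{i \sqrt{31653593027890790}}{1372360}$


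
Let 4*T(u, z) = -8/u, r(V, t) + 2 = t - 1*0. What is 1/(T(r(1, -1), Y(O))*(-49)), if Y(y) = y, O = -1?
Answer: -3/98 ≈ -0.030612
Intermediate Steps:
r(V, t) = -2 + t (r(V, t) = -2 + (t - 1*0) = -2 + (t + 0) = -2 + t)
T(u, z) = -2/u (T(u, z) = (-8/u)/4 = -2/u)
1/(T(r(1, -1), Y(O))*(-49)) = 1/(-2/(-2 - 1)*(-49)) = 1/(-2/(-3)*(-49)) = 1/(-2*(-⅓)*(-49)) = 1/((⅔)*(-49)) = 1/(-98/3) = -3/98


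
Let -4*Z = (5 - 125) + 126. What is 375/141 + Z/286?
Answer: 71359/26884 ≈ 2.6543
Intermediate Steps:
Z = -3/2 (Z = -((5 - 125) + 126)/4 = -(-120 + 126)/4 = -¼*6 = -3/2 ≈ -1.5000)
375/141 + Z/286 = 375/141 - 3/2/286 = 375*(1/141) - 3/2*1/286 = 125/47 - 3/572 = 71359/26884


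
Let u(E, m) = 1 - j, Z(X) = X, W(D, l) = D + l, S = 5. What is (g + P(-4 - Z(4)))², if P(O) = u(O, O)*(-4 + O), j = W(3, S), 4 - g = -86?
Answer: 30276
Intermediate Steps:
g = 90 (g = 4 - 1*(-86) = 4 + 86 = 90)
j = 8 (j = 3 + 5 = 8)
u(E, m) = -7 (u(E, m) = 1 - 1*8 = 1 - 8 = -7)
P(O) = 28 - 7*O (P(O) = -7*(-4 + O) = 28 - 7*O)
(g + P(-4 - Z(4)))² = (90 + (28 - 7*(-4 - 1*4)))² = (90 + (28 - 7*(-4 - 4)))² = (90 + (28 - 7*(-8)))² = (90 + (28 + 56))² = (90 + 84)² = 174² = 30276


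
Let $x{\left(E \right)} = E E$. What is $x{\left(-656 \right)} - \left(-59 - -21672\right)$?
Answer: $408723$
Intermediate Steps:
$x{\left(E \right)} = E^{2}$
$x{\left(-656 \right)} - \left(-59 - -21672\right) = \left(-656\right)^{2} - \left(-59 - -21672\right) = 430336 - \left(-59 + 21672\right) = 430336 - 21613 = 408723$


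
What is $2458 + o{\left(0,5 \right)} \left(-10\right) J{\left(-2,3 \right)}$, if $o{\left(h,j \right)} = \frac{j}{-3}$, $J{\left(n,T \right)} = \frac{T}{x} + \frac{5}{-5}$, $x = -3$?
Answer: $\frac{7274}{3} \approx 2424.7$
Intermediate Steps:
$J{\left(n,T \right)} = -1 - \frac{T}{3}$ ($J{\left(n,T \right)} = \frac{T}{-3} + \frac{5}{-5} = T \left(- \frac{1}{3}\right) + 5 \left(- \frac{1}{5}\right) = - \frac{T}{3} - 1 = -1 - \frac{T}{3}$)
$o{\left(h,j \right)} = - \frac{j}{3}$ ($o{\left(h,j \right)} = j \left(- \frac{1}{3}\right) = - \frac{j}{3}$)
$2458 + o{\left(0,5 \right)} \left(-10\right) J{\left(-2,3 \right)} = 2458 + \left(- \frac{1}{3}\right) 5 \left(-10\right) \left(-1 - 1\right) = 2458 + \left(- \frac{5}{3}\right) \left(-10\right) \left(-1 - 1\right) = 2458 + \frac{50}{3} \left(-2\right) = 2458 - \frac{100}{3} = \frac{7274}{3}$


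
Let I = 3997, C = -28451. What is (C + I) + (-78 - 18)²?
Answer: -15238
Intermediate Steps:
(C + I) + (-78 - 18)² = (-28451 + 3997) + (-78 - 18)² = -24454 + (-96)² = -24454 + 9216 = -15238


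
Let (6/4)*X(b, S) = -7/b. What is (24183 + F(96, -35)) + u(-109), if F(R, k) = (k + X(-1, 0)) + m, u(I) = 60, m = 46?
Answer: 72776/3 ≈ 24259.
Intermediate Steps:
X(b, S) = -14/(3*b) (X(b, S) = 2*(-7/b)/3 = -14/(3*b))
F(R, k) = 152/3 + k (F(R, k) = (k - 14/3/(-1)) + 46 = (k - 14/3*(-1)) + 46 = (k + 14/3) + 46 = (14/3 + k) + 46 = 152/3 + k)
(24183 + F(96, -35)) + u(-109) = (24183 + (152/3 - 35)) + 60 = (24183 + 47/3) + 60 = 72596/3 + 60 = 72776/3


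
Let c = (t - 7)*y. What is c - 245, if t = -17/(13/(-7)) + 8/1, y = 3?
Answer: -2789/13 ≈ -214.54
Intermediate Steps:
t = 223/13 (t = -17/(13*(-⅐)) + 8*1 = -17/(-13/7) + 8 = -17*(-7/13) + 8 = 119/13 + 8 = 223/13 ≈ 17.154)
c = 396/13 (c = (223/13 - 7)*3 = (132/13)*3 = 396/13 ≈ 30.462)
c - 245 = 396/13 - 245 = -2789/13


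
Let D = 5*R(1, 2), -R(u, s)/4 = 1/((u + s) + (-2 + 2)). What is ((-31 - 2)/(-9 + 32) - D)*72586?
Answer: 26203546/69 ≈ 3.7976e+5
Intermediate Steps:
R(u, s) = -4/(s + u) (R(u, s) = -4/((u + s) + (-2 + 2)) = -4/((s + u) + 0) = -4/(s + u))
D = -20/3 (D = 5*(-4/(2 + 1)) = 5*(-4/3) = -20/3 ≈ -6.6667)
((-31 - 2)/(-9 + 32) - D)*72586 = ((-31 - 2)/(-9 + 32) - 1*(-20/3))*72586 = (-33/23 + 20/3)*72586 = (361/69)*72586 = 26203546/69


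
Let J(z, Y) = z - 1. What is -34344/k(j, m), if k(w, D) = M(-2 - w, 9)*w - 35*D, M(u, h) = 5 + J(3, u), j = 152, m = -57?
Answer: -34344/3059 ≈ -11.227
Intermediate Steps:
J(z, Y) = -1 + z
M(u, h) = 7 (M(u, h) = 5 + (-1 + 3) = 5 + 2 = 7)
k(w, D) = -35*D + 7*w (k(w, D) = 7*w - 35*D = -35*D + 7*w)
-34344/k(j, m) = -34344/(-35*(-57) + 7*152) = -34344/(1995 + 1064) = -34344/3059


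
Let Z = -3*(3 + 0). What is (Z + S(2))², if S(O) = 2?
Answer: 49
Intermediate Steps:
Z = -9 (Z = -3*3 = -9)
(Z + S(2))² = (-9 + 2)² = (-7)² = 49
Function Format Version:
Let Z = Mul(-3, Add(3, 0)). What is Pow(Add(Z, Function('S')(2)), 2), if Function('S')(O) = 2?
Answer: 49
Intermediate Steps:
Z = -9 (Z = Mul(-3, 3) = -9)
Pow(Add(Z, Function('S')(2)), 2) = Pow(Add(-9, 2), 2) = Pow(-7, 2) = 49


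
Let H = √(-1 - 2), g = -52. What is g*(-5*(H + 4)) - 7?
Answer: 1033 + 260*I*√3 ≈ 1033.0 + 450.33*I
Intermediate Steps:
H = I*√3 (H = √(-3) = I*√3 ≈ 1.732*I)
g*(-5*(H + 4)) - 7 = -(-260)*(I*√3 + 4) - 7 = -(-260)*(4 + I*√3) - 7 = -52*(-20 - 5*I*√3) - 7 = (1040 + 260*I*√3) - 7 = 1033 + 260*I*√3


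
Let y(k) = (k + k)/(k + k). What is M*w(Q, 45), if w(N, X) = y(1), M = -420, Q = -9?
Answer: -420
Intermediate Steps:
y(k) = 1 (y(k) = (2*k)/((2*k)) = (2*k)*(1/(2*k)) = 1)
w(N, X) = 1
M*w(Q, 45) = -420*1 = -420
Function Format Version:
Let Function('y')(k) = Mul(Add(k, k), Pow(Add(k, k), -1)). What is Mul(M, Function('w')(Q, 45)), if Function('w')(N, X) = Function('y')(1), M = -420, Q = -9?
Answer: -420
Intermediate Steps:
Function('y')(k) = 1 (Function('y')(k) = Mul(Mul(2, k), Pow(Mul(2, k), -1)) = Mul(Mul(2, k), Mul(Rational(1, 2), Pow(k, -1))) = 1)
Function('w')(N, X) = 1
Mul(M, Function('w')(Q, 45)) = Mul(-420, 1) = -420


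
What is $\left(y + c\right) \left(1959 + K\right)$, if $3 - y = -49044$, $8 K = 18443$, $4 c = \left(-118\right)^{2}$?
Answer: $223999090$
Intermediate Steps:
$c = 3481$ ($c = \frac{\left(-118\right)^{2}}{4} = \frac{1}{4} \cdot 13924 = 3481$)
$K = \frac{18443}{8}$ ($K = \frac{1}{8} \cdot 18443 = \frac{18443}{8} \approx 2305.4$)
$y = 49047$ ($y = 3 - -49044 = 3 + 49044 = 49047$)
$\left(y + c\right) \left(1959 + K\right) = \left(49047 + 3481\right) \left(1959 + \frac{18443}{8}\right) = 52528 \cdot \frac{34115}{8} = 223999090$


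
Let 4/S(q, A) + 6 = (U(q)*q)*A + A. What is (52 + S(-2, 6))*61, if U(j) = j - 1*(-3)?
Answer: 9455/3 ≈ 3151.7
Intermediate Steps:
U(j) = 3 + j (U(j) = j + 3 = 3 + j)
S(q, A) = 4/(-6 + A + A*q*(3 + q)) (S(q, A) = 4/(-6 + (((3 + q)*q)*A + A)) = 4/(-6 + ((q*(3 + q))*A + A)) = 4/(-6 + (A*q*(3 + q) + A)) = 4/(-6 + (A + A*q*(3 + q))) = 4/(-6 + A + A*q*(3 + q)))
(52 + S(-2, 6))*61 = (52 + 4/(-6 + 6 + 6*(-2)*(3 - 2)))*61 = (52 + 4/(-6 + 6 + 6*(-2)*1))*61 = (52 + 4/(-6 + 6 - 12))*61 = (52 + 4/(-12))*61 = (52 + 4*(-1/12))*61 = (52 - 1/3)*61 = (155/3)*61 = 9455/3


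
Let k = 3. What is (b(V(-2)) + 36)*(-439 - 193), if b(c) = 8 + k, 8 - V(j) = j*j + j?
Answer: -29704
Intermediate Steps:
V(j) = 8 - j - j**2 (V(j) = 8 - (j*j + j) = 8 - (j**2 + j) = 8 - (j + j**2) = 8 + (-j - j**2) = 8 - j - j**2)
b(c) = 11 (b(c) = 8 + 3 = 11)
(b(V(-2)) + 36)*(-439 - 193) = (11 + 36)*(-439 - 193) = 47*(-632) = -29704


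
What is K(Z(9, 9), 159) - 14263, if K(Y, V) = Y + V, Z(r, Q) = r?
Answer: -14095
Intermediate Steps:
K(Y, V) = V + Y
K(Z(9, 9), 159) - 14263 = (159 + 9) - 14263 = 168 - 14263 = -14095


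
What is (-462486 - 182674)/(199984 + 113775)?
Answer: -645160/313759 ≈ -2.0562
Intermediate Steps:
(-462486 - 182674)/(199984 + 113775) = -645160/313759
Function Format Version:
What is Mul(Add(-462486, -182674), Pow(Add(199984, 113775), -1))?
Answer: Rational(-645160, 313759) ≈ -2.0562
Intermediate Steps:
Mul(Add(-462486, -182674), Pow(Add(199984, 113775), -1)) = Mul(-645160, Pow(313759, -1)) = Mul(-645160, Rational(1, 313759)) = Rational(-645160, 313759)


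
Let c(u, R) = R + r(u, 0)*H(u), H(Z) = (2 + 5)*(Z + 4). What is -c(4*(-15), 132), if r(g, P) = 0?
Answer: -132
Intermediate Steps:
H(Z) = 28 + 7*Z (H(Z) = 7*(4 + Z) = 28 + 7*Z)
c(u, R) = R (c(u, R) = R + 0*(28 + 7*u) = R + 0 = R)
-c(4*(-15), 132) = -1*132 = -132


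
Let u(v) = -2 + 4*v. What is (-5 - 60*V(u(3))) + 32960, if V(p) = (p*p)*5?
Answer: 2955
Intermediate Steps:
V(p) = 5*p² (V(p) = p²*5 = 5*p²)
(-5 - 60*V(u(3))) + 32960 = (-5 - 300*(-2 + 4*3)²) + 32960 = (-5 - 300*(-2 + 12)²) + 32960 = (-5 - 300*10²) + 32960 = (-5 - 300*100) + 32960 = (-5 - 60*500) + 32960 = (-5 - 30000) + 32960 = -30005 + 32960 = 2955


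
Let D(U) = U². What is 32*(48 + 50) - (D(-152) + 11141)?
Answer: -31109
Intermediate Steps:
32*(48 + 50) - (D(-152) + 11141) = 32*(48 + 50) - ((-152)² + 11141) = 32*98 - (23104 + 11141) = 3136 - 1*34245 = 3136 - 34245 = -31109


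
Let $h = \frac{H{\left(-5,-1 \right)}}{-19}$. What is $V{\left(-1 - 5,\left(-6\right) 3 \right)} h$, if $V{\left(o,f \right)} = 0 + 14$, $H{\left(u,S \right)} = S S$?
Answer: $- \frac{14}{19} \approx -0.73684$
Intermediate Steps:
$H{\left(u,S \right)} = S^{2}$
$V{\left(o,f \right)} = 14$
$h = - \frac{1}{19}$ ($h = \frac{\left(-1\right)^{2}}{-19} = 1 \left(- \frac{1}{19}\right) = - \frac{1}{19} \approx -0.052632$)
$V{\left(-1 - 5,\left(-6\right) 3 \right)} h = 14 \left(- \frac{1}{19}\right) = - \frac{14}{19}$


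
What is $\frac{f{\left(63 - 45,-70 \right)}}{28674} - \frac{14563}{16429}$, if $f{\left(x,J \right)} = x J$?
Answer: $- \frac{24348889}{26171397} \approx -0.93036$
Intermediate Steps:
$f{\left(x,J \right)} = J x$
$\frac{f{\left(63 - 45,-70 \right)}}{28674} - \frac{14563}{16429} = \frac{\left(-70\right) \left(63 - 45\right)}{28674} - \frac{14563}{16429} = - 70 \left(63 - 45\right) \frac{1}{28674} - \frac{14563}{16429} = \left(-70\right) 18 \cdot \frac{1}{28674} - \frac{14563}{16429} = \left(-1260\right) \frac{1}{28674} - \frac{14563}{16429} = - \frac{70}{1593} - \frac{14563}{16429} = - \frac{24348889}{26171397}$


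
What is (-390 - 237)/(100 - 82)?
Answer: -209/6 ≈ -34.833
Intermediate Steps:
(-390 - 237)/(100 - 82) = -627/18 = -627*1/18 = -209/6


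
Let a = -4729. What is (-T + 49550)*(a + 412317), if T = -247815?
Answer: 121202405620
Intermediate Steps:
(-T + 49550)*(a + 412317) = (-1*(-247815) + 49550)*(-4729 + 412317) = (247815 + 49550)*407588 = 297365*407588 = 121202405620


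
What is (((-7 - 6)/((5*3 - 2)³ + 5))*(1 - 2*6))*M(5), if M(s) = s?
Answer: 715/2202 ≈ 0.32470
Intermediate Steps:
(((-7 - 6)/((5*3 - 2)³ + 5))*(1 - 2*6))*M(5) = (((-7 - 6)/((5*3 - 2)³ + 5))*(1 - 2*6))*5 = ((-13/((15 - 2)³ + 5))*(1 - 12))*5 = (-13/(13³ + 5)*(-11))*5 = (-13/(2197 + 5)*(-11))*5 = (-13/2202*(-11))*5 = (-13*1/2202*(-11))*5 = -13/2202*(-11)*5 = (143/2202)*5 = 715/2202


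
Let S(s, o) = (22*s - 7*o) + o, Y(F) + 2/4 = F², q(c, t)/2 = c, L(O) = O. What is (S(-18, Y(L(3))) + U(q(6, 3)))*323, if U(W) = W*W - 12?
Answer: -101745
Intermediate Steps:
q(c, t) = 2*c
Y(F) = -½ + F²
U(W) = -12 + W² (U(W) = W² - 12 = -12 + W²)
S(s, o) = -6*o + 22*s (S(s, o) = (-7*o + 22*s) + o = -6*o + 22*s)
(S(-18, Y(L(3))) + U(q(6, 3)))*323 = ((-6*(-½ + 3²) + 22*(-18)) + (-12 + (2*6)²))*323 = ((-6*(-½ + 9) - 396) + (-12 + 12²))*323 = ((-6*17/2 - 396) + (-12 + 144))*323 = ((-51 - 396) + 132)*323 = (-447 + 132)*323 = -315*323 = -101745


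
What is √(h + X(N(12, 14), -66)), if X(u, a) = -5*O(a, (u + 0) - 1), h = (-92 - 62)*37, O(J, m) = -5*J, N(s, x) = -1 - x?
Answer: 2*I*√1837 ≈ 85.72*I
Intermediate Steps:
h = -5698 (h = -154*37 = -5698)
X(u, a) = 25*a (X(u, a) = -(-25)*a = 25*a)
√(h + X(N(12, 14), -66)) = √(-5698 + 25*(-66)) = √(-5698 - 1650) = √(-7348) = 2*I*√1837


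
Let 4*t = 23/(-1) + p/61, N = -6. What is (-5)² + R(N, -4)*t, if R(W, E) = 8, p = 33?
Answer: -1215/61 ≈ -19.918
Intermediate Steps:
t = -685/122 (t = (23/(-1) + 33/61)/4 = (23*(-1) + 33*(1/61))/4 = (-23 + 33/61)/4 = (¼)*(-1370/61) = -685/122 ≈ -5.6148)
(-5)² + R(N, -4)*t = (-5)² + 8*(-685/122) = 25 - 2740/61 = -1215/61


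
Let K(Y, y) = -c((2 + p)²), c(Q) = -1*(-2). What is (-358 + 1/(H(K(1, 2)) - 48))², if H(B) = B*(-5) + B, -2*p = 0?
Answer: 205091041/1600 ≈ 1.2818e+5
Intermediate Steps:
p = 0 (p = -½*0 = 0)
c(Q) = 2
K(Y, y) = -2 (K(Y, y) = -1*2 = -2)
H(B) = -4*B (H(B) = -5*B + B = -4*B)
(-358 + 1/(H(K(1, 2)) - 48))² = (-358 + 1/(-4*(-2) - 48))² = (-358 + 1/(8 - 48))² = (-358 + 1/(-40))² = (-358 - 1/40)² = (-14321/40)² = 205091041/1600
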